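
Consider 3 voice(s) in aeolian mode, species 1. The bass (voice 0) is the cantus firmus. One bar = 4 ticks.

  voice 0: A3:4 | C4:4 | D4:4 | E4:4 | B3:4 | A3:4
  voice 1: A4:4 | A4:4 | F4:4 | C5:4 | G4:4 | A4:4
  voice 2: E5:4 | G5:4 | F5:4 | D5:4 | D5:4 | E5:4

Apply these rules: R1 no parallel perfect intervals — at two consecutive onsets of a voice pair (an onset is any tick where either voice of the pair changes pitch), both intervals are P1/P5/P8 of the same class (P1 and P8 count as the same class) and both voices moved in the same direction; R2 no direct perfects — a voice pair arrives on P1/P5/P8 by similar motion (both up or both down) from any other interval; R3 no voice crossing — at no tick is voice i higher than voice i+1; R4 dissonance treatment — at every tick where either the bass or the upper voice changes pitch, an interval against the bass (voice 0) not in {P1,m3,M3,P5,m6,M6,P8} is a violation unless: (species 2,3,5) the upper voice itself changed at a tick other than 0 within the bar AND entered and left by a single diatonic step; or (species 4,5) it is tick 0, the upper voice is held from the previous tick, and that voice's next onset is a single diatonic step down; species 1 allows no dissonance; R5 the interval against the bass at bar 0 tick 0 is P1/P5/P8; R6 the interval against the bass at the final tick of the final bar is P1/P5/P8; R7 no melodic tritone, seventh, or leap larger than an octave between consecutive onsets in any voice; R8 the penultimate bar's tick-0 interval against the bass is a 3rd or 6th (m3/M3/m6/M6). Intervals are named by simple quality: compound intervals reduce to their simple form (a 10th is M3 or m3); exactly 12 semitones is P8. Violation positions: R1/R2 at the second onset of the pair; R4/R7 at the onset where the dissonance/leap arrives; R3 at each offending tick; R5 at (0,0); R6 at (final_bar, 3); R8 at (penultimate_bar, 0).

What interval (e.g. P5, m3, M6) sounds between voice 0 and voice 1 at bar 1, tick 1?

M6

voice 0=C4 voice 1=A4 -> M6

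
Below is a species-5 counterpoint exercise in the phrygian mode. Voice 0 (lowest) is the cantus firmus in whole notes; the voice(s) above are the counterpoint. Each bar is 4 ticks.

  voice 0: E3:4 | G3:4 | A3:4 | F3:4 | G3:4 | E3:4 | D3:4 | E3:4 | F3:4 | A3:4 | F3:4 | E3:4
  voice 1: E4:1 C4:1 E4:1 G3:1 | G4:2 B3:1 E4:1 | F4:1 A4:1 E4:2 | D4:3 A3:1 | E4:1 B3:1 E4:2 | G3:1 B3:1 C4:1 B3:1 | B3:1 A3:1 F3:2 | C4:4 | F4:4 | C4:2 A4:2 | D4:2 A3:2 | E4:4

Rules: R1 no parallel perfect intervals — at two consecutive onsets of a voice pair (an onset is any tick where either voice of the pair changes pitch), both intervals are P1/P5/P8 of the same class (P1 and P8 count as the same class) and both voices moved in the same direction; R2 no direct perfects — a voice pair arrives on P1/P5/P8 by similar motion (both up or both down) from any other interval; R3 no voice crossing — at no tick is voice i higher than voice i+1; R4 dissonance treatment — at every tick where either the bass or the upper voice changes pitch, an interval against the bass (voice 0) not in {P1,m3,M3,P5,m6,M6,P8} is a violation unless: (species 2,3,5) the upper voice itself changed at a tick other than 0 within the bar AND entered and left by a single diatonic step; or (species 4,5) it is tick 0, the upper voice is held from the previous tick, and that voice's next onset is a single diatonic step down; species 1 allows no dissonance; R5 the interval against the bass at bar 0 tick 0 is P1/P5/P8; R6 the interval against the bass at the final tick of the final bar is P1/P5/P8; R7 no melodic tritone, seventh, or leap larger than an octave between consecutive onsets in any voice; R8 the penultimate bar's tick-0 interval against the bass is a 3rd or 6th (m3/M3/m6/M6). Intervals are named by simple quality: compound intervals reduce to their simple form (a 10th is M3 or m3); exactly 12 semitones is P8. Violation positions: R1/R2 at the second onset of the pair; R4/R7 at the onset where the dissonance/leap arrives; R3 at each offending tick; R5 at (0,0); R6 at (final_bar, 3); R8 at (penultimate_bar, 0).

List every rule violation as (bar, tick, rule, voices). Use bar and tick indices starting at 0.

bar 0: v0=E3 v1=E4 downbeat P8
bar 1: v0=G3 v1=G4 downbeat P8
bar 2: v0=A3 v1=F4 downbeat m6
bar 3: v0=F3 v1=D4 downbeat M6
bar 4: v0=G3 v1=E4 downbeat M6
bar 5: v0=E3 v1=G3 downbeat m3
bar 6: v0=D3 v1=B3 downbeat M6
bar 7: v0=E3 v1=C4 downbeat m6
bar 8: v0=F3 v1=F4 downbeat P8
bar 9: v0=A3 v1=C4 downbeat m3
bar 10: v0=F3 v1=D4 downbeat M6
bar 11: v0=E3 v1=E4 downbeat P8
  -> R2 @ bar 1 tick 0 v(0, 1): E3/G3 m3 -> G3/G4 P8 similar
  -> R2 @ bar 8 tick 0 v(0, 1): E3/C4 m6 -> F3/F4 P8 similar

(1, 0, R2, (0, 1))
(8, 0, R2, (0, 1))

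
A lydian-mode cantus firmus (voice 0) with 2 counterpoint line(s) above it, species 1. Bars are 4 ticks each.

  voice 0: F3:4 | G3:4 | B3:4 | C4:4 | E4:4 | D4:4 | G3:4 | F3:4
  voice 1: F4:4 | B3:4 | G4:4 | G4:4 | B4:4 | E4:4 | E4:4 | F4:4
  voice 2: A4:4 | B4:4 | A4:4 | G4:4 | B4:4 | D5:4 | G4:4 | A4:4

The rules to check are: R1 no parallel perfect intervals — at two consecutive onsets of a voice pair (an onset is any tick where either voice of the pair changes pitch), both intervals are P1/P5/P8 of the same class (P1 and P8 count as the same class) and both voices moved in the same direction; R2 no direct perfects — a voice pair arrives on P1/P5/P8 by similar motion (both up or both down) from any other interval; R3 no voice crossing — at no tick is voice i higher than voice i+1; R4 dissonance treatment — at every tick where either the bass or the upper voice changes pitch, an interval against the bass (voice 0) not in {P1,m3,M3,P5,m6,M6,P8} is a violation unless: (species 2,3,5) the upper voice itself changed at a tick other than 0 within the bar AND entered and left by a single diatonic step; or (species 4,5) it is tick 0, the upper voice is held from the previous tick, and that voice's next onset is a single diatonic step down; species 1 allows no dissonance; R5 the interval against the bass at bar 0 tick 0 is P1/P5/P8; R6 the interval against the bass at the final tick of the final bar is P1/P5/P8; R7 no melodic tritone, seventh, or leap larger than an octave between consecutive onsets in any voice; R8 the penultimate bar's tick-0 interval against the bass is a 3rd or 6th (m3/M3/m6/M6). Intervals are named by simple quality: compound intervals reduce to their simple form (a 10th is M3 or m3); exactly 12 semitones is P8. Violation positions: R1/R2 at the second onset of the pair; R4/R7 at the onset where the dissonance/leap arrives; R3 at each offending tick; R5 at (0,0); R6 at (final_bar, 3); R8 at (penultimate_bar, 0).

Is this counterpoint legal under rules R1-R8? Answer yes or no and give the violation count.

No (10 violations)

bar 0: v0=F3 v1=F4 v2=A4 (M3)
bar 1: v0=G3 v1=B3 v2=B4 (M3)
bar 2: v0=B3 v1=G4 v2=A4 (m7)
bar 3: v0=C4 v1=G4 v2=G4 (P5)
bar 4: v0=E4 v1=B4 v2=B4 (P5)
bar 5: v0=D4 v1=E4 v2=D5 (P8)
bar 6: v0=G3 v1=E4 v2=G4 (P8)
bar 7: v0=F3 v1=F4 v2=A4 (M3)
  R5 @ bar0.0: opens on M3
  R7 @ bar1.0: F4->B3 leap 6st
  R4 @ bar2.0: B3/A4 m7 untreated
  R1 @ bar4.0: C4/G4 P5 -> E4/B4 P5 similar
  R1 @ bar4.0: C4/G4 P5 -> E4/B4 P5 similar
  R1 @ bar4.0: G4/G4 P1 -> B4/B4 P1 similar
  R4 @ bar5.0: D4/E4 M2 untreated
  R1 @ bar6.0: D4/D5 P8 -> G3/G4 P8 similar
  R8 @ bar6.0: penult P8 not 3rd/6th
  R6 @ bar7.3: closes on M3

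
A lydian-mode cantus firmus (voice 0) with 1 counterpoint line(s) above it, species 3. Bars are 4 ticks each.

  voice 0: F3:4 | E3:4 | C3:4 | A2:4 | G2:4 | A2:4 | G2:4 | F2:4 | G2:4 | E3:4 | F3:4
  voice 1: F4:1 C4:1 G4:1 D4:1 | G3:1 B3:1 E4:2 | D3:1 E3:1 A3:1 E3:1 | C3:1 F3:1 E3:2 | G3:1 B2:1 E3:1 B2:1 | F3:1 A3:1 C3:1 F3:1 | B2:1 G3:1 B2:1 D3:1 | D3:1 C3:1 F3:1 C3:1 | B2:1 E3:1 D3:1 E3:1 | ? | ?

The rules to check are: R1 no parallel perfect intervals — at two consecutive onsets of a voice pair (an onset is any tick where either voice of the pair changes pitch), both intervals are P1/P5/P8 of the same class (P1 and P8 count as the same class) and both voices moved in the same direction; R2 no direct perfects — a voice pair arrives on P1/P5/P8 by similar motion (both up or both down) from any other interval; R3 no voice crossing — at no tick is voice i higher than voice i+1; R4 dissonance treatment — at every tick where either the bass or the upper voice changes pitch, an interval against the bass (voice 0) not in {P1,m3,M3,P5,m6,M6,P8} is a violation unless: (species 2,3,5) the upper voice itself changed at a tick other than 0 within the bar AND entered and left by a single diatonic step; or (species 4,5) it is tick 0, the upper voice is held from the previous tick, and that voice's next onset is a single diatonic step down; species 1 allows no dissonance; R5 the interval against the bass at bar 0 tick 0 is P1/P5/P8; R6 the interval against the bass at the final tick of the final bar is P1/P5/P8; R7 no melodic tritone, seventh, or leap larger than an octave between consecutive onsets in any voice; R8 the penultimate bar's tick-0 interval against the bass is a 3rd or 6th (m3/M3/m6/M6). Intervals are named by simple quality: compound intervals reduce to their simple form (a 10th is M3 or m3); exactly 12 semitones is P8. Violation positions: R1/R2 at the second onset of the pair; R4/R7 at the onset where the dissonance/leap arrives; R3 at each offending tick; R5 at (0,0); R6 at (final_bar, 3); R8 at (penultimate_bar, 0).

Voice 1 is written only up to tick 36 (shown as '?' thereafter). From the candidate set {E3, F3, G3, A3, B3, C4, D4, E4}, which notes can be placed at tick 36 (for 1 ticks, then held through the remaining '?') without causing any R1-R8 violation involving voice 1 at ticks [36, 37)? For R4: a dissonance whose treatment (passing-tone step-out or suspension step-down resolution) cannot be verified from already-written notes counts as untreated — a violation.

E3: violates R8
F3: violates R4,R8
G3: legal
A3: violates R4,R8
B3: violates R2,R8
C4: legal
D4: violates R4,R7,R8
E4: violates R2,R8

{C4, G3}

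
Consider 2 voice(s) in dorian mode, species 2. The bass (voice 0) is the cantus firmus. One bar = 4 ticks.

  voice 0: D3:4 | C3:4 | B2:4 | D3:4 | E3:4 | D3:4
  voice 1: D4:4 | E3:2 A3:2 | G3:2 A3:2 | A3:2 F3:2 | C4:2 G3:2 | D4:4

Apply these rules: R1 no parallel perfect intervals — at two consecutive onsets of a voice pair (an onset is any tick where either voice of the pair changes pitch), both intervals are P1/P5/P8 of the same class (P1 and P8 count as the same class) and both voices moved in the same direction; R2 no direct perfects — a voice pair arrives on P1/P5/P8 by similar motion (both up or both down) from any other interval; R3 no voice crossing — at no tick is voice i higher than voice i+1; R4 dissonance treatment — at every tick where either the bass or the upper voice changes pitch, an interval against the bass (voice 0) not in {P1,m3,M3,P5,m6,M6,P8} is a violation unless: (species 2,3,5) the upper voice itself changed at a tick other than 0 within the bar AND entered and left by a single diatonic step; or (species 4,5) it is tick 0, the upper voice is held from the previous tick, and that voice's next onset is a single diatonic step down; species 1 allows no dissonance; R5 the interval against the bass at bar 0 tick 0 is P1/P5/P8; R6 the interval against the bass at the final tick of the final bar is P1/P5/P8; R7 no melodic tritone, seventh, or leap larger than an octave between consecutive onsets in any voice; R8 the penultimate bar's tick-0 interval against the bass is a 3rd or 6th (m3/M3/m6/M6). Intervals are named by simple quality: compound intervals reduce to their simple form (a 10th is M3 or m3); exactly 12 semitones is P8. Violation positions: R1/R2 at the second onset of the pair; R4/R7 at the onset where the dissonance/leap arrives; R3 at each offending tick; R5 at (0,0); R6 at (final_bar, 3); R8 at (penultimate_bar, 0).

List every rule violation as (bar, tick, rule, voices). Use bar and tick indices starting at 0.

bar 0: v0=D3 v1=D4 downbeat P8
bar 1: v0=C3 v1=E3 downbeat M3
bar 2: v0=B2 v1=G3 downbeat m6
bar 3: v0=D3 v1=A3 downbeat P5
bar 4: v0=E3 v1=C4 downbeat m6
bar 5: v0=D3 v1=D4 downbeat P8
  -> R7 @ bar 1 tick 0 v(1,): D4->E3 leap 10st
  -> R4 @ bar 2 tick 2 v(0, 1): B2/A3 m7 untreated

(1, 0, R7, (1,))
(2, 2, R4, (0, 1))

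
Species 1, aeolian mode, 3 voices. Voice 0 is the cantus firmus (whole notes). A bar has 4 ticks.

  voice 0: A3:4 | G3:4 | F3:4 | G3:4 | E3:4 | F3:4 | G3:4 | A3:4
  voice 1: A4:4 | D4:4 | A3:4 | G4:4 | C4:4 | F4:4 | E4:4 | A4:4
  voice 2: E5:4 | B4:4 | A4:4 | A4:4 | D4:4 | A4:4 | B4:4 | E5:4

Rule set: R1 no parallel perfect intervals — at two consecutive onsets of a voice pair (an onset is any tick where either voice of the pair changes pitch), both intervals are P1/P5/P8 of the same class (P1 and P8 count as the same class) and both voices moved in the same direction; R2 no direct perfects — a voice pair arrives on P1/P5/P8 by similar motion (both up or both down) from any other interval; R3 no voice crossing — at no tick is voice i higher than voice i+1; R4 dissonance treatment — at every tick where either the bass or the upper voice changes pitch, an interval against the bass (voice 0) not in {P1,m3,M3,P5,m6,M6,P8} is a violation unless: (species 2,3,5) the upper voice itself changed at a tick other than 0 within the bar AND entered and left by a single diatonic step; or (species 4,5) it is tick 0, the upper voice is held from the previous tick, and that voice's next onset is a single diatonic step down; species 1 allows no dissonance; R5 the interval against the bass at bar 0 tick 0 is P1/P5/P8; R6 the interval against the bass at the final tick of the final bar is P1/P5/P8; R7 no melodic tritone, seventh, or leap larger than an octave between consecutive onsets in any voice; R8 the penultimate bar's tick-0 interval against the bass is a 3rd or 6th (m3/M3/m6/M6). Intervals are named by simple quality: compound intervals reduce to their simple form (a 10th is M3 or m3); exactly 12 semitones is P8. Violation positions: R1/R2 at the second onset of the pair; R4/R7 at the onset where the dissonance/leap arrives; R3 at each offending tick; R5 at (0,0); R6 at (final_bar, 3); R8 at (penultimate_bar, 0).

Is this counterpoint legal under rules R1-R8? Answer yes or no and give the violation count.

No (10 violations)

bar 0: v0=A3 v1=A4 v2=E5 (P5)
bar 1: v0=G3 v1=D4 v2=B4 (M3)
bar 2: v0=F3 v1=A3 v2=A4 (M3)
bar 3: v0=G3 v1=G4 v2=A4 (M2)
bar 4: v0=E3 v1=C4 v2=D4 (m7)
bar 5: v0=F3 v1=F4 v2=A4 (M3)
bar 6: v0=G3 v1=E4 v2=B4 (M3)
bar 7: v0=A3 v1=A4 v2=E5 (P5)
  R2 @ bar1.0: A3/A4 P8 -> G3/D4 P5 similar
  R2 @ bar2.0: D4/B4 M6 -> A3/A4 P8 similar
  R2 @ bar3.0: F3/A3 M3 -> G3/G4 P8 similar
  R4 @ bar3.0: G3/A4 M2 untreated
  R7 @ bar3.0: A3->G4 leap 10st
  R4 @ bar4.0: E3/D4 m7 untreated
  R2 @ bar5.0: E3/C4 m6 -> F3/F4 P8 similar
  R1 @ bar7.0: E4/B4 P5 -> A4/E5 P5 similar
  R2 @ bar7.0: G3/E4 M6 -> A3/A4 P8 similar
  R2 @ bar7.0: G3/B4 M3 -> A3/E5 P5 similar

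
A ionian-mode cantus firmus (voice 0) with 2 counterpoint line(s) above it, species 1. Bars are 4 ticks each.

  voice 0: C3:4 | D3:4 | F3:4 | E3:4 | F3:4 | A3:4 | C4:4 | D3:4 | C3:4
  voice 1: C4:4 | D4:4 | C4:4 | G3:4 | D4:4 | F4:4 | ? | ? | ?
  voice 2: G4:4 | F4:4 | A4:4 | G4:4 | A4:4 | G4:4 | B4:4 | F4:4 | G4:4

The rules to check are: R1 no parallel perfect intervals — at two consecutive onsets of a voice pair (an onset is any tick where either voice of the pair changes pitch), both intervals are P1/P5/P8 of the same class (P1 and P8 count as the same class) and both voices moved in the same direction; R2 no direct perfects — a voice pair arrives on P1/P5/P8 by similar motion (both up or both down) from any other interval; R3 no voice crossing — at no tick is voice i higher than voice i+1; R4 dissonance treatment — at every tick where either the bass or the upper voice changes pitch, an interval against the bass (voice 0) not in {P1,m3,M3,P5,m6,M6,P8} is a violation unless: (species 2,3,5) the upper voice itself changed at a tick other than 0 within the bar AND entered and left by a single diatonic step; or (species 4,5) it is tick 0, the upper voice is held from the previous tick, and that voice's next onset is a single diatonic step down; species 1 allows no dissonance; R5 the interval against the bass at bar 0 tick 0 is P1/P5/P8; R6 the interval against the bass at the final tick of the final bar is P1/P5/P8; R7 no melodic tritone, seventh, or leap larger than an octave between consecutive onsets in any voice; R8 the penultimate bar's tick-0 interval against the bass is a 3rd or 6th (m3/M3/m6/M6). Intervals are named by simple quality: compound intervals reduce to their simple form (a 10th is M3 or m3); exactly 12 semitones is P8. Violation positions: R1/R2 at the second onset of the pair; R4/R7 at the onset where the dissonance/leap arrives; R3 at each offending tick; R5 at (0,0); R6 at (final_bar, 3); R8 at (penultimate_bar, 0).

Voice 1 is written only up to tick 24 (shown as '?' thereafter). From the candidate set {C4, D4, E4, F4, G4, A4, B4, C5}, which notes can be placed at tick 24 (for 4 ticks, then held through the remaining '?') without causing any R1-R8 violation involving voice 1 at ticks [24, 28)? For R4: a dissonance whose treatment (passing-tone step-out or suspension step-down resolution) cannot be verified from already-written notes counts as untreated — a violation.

C4: legal
D4: violates R4
E4: legal
F4: violates R4
G4: violates R2
A4: legal
B4: violates R2,R4,R7
C5: violates R2,R3

{A4, C4, E4}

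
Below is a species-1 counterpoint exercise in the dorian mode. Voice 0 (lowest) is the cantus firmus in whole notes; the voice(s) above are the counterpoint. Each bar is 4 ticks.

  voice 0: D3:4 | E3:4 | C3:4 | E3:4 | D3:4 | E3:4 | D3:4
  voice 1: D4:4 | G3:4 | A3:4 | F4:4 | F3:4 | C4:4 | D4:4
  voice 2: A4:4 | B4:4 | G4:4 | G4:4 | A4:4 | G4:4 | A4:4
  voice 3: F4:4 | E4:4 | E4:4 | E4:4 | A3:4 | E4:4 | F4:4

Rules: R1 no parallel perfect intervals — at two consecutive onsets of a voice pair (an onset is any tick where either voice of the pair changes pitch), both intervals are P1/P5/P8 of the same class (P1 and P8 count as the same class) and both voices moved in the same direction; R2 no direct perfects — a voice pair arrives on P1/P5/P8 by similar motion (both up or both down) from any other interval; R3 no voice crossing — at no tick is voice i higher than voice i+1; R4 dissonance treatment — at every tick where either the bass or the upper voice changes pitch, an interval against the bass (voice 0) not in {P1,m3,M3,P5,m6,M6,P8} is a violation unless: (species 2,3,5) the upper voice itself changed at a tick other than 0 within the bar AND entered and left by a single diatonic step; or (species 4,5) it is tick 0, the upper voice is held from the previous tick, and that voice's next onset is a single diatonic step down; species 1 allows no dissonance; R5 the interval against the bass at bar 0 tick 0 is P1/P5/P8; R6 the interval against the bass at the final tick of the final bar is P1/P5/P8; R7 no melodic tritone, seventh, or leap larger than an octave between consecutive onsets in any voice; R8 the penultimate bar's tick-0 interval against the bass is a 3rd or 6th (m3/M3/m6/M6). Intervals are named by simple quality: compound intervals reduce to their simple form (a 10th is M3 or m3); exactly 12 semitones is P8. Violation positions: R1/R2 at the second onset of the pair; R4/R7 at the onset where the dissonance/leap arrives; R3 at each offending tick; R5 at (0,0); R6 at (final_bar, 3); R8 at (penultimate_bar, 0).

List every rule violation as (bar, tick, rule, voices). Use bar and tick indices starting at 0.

(0, 0, R3, (2, 3))
(0, 0, R5, (0, 3))
(0, 1, R3, (2, 3))
(0, 2, R3, (2, 3))
(0, 3, R3, (2, 3))
(1, 0, R1, (0, 2))
(1, 0, R3, (2, 3))
(1, 1, R3, (2, 3))
(1, 2, R3, (2, 3))
(1, 3, R3, (2, 3))
(2, 0, R1, (0, 2))
(2, 0, R3, (2, 3))
(2, 1, R3, (2, 3))
(2, 2, R3, (2, 3))
(2, 3, R3, (2, 3))
(3, 0, R3, (2, 3))
(3, 0, R4, (0, 1))
(3, 1, R3, (2, 3))
(3, 2, R3, (2, 3))
(3, 3, R3, (2, 3))
(4, 0, R2, (0, 3))
(4, 0, R3, (2, 3))
(4, 1, R3, (2, 3))
(4, 2, R3, (2, 3))
(4, 3, R3, (2, 3))
(5, 0, R2, (0, 3))
(5, 0, R3, (2, 3))
(5, 0, R8, (0, 3))
(5, 1, R3, (2, 3))
(5, 2, R3, (2, 3))
(5, 3, R3, (2, 3))
(6, 0, R1, (1, 2))
(6, 0, R3, (2, 3))
(6, 1, R3, (2, 3))
(6, 2, R3, (2, 3))
(6, 3, R3, (2, 3))
(6, 3, R6, (0, 3))

bar 0: v0=D3 v1=D4 v2=A4 v3=F4 downbeat m3
bar 1: v0=E3 v1=G3 v2=B4 v3=E4 downbeat P8
bar 2: v0=C3 v1=A3 v2=G4 v3=E4 downbeat M3
bar 3: v0=E3 v1=F4 v2=G4 v3=E4 downbeat P8
bar 4: v0=D3 v1=F3 v2=A4 v3=A3 downbeat P5
bar 5: v0=E3 v1=C4 v2=G4 v3=E4 downbeat P8
bar 6: v0=D3 v1=D4 v2=A4 v3=F4 downbeat m3
  -> R3 @ bar 0 tick 0 v(2, 3): A4 above F4
  -> R5 @ bar 0 tick 0 v(0, 3): opens on m3
  -> R3 @ bar 0 tick 1 v(2, 3): A4 above F4
  -> R3 @ bar 0 tick 2 v(2, 3): A4 above F4
  -> R3 @ bar 0 tick 3 v(2, 3): A4 above F4
  -> R1 @ bar 1 tick 0 v(0, 2): D3/A4 P5 -> E3/B4 P5 similar
  -> R3 @ bar 1 tick 0 v(2, 3): B4 above E4
  -> R3 @ bar 1 tick 1 v(2, 3): B4 above E4
  -> R3 @ bar 1 tick 2 v(2, 3): B4 above E4
  -> R3 @ bar 1 tick 3 v(2, 3): B4 above E4
  -> R1 @ bar 2 tick 0 v(0, 2): E3/B4 P5 -> C3/G4 P5 similar
  -> R3 @ bar 2 tick 0 v(2, 3): G4 above E4
  -> R3 @ bar 2 tick 1 v(2, 3): G4 above E4
  -> R3 @ bar 2 tick 2 v(2, 3): G4 above E4
  -> R3 @ bar 2 tick 3 v(2, 3): G4 above E4
  -> R3 @ bar 3 tick 0 v(2, 3): G4 above E4
  -> R4 @ bar 3 tick 0 v(0, 1): E3/F4 m2 untreated
  -> R3 @ bar 3 tick 1 v(2, 3): G4 above E4
  -> R3 @ bar 3 tick 2 v(2, 3): G4 above E4
  -> R3 @ bar 3 tick 3 v(2, 3): G4 above E4
  -> R2 @ bar 4 tick 0 v(0, 3): E3/E4 P8 -> D3/A3 P5 similar
  -> R3 @ bar 4 tick 0 v(2, 3): A4 above A3
  -> R3 @ bar 4 tick 1 v(2, 3): A4 above A3
  -> R3 @ bar 4 tick 2 v(2, 3): A4 above A3
  -> R3 @ bar 4 tick 3 v(2, 3): A4 above A3
  -> R2 @ bar 5 tick 0 v(0, 3): D3/A3 P5 -> E3/E4 P8 similar
  -> R3 @ bar 5 tick 0 v(2, 3): G4 above E4
  -> R8 @ bar 5 tick 0 v(0, 3): penult P8 not 3rd/6th
  -> R3 @ bar 5 tick 1 v(2, 3): G4 above E4
  -> R3 @ bar 5 tick 2 v(2, 3): G4 above E4
  -> R3 @ bar 5 tick 3 v(2, 3): G4 above E4
  -> R1 @ bar 6 tick 0 v(1, 2): C4/G4 P5 -> D4/A4 P5 similar
  -> R3 @ bar 6 tick 0 v(2, 3): A4 above F4
  -> R3 @ bar 6 tick 1 v(2, 3): A4 above F4
  -> R3 @ bar 6 tick 2 v(2, 3): A4 above F4
  -> R3 @ bar 6 tick 3 v(2, 3): A4 above F4
  -> R6 @ bar 6 tick 3 v(0, 3): closes on m3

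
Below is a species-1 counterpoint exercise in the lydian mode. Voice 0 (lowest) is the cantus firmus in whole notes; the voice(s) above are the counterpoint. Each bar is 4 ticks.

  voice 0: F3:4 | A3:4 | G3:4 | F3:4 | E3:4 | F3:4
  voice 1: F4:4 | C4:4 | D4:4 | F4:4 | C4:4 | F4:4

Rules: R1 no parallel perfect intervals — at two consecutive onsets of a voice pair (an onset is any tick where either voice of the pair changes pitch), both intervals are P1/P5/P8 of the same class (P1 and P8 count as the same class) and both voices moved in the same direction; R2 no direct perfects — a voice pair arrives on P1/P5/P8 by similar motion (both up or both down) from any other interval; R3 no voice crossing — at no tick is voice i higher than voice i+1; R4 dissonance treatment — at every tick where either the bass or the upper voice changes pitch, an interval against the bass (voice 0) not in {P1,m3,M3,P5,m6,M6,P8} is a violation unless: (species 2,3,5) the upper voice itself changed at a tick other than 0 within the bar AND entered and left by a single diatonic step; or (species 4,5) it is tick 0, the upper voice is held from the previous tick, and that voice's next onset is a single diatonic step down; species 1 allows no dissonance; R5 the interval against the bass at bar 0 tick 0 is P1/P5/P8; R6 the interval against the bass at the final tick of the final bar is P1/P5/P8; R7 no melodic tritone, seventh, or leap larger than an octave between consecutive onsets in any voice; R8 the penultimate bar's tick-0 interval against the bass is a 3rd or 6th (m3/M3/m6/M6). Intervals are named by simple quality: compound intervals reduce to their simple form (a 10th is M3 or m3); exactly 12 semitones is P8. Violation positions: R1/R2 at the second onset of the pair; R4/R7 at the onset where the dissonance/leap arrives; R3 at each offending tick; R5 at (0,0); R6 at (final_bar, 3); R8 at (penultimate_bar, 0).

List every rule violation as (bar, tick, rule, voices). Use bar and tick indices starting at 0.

(5, 0, R2, (0, 1))

bar 0: v0=F3 v1=F4 downbeat P8
bar 1: v0=A3 v1=C4 downbeat m3
bar 2: v0=G3 v1=D4 downbeat P5
bar 3: v0=F3 v1=F4 downbeat P8
bar 4: v0=E3 v1=C4 downbeat m6
bar 5: v0=F3 v1=F4 downbeat P8
  -> R2 @ bar 5 tick 0 v(0, 1): E3/C4 m6 -> F3/F4 P8 similar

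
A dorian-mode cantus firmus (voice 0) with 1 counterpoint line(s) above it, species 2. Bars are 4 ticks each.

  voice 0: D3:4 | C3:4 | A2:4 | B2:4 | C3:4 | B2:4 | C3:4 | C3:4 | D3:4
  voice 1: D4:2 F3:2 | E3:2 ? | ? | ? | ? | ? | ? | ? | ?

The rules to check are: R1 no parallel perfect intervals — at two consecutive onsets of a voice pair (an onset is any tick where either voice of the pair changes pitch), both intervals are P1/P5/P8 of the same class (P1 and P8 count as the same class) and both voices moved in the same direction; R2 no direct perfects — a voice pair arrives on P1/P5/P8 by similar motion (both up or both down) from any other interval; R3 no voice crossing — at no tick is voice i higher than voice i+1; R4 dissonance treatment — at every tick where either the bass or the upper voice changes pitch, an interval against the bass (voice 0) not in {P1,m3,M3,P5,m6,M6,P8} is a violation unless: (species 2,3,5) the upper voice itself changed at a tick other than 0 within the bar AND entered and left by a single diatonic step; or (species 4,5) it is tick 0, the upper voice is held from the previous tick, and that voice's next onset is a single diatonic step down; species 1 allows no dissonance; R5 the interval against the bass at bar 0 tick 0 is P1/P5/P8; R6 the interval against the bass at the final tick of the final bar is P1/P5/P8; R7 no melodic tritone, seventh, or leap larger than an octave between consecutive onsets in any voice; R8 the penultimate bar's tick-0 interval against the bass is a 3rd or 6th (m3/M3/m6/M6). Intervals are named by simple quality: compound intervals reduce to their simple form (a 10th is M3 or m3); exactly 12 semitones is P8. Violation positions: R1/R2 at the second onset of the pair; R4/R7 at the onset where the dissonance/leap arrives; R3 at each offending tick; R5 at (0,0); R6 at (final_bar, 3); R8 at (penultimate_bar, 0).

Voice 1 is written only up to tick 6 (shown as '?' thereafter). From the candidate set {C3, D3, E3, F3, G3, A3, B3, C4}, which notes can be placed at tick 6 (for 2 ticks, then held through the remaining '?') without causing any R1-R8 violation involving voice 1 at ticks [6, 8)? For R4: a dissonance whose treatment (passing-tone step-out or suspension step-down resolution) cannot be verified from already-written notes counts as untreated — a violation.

{A3, C3, C4, E3, G3}

C3: legal
D3: violates R4
E3: legal
F3: violates R4
G3: legal
A3: legal
B3: violates R4
C4: legal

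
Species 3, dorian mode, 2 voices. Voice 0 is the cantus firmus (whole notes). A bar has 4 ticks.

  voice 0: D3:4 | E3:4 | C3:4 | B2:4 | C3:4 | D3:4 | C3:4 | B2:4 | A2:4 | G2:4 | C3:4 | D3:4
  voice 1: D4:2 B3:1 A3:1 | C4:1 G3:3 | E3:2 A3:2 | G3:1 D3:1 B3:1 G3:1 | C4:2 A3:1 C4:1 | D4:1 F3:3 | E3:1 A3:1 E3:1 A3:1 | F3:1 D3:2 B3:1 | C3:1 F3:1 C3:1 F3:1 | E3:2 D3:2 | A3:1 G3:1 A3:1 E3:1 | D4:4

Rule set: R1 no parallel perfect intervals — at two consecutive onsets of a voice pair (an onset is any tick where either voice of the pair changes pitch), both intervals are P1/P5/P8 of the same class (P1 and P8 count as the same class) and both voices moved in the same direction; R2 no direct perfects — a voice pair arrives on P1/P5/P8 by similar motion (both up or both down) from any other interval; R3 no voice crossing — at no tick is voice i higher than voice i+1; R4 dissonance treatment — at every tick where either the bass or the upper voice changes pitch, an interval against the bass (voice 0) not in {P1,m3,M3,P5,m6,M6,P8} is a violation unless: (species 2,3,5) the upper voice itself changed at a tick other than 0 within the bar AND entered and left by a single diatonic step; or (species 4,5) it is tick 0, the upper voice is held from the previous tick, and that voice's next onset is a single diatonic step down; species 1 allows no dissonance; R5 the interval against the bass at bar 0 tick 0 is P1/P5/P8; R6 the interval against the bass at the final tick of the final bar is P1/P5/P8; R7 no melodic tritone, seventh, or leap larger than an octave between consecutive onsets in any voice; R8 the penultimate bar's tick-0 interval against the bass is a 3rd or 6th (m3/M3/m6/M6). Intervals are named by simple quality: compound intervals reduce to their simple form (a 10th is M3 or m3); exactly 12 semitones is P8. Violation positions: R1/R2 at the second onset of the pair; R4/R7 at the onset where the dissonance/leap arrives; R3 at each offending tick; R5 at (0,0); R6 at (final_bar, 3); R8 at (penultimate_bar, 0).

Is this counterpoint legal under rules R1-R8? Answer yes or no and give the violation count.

bar 0: v0=D3 v1=D4 (P8)
bar 1: v0=E3 v1=C4 (m6)
bar 2: v0=C3 v1=E3 (M3)
bar 3: v0=B2 v1=G3 (m6)
bar 4: v0=C3 v1=C4 (P8)
bar 5: v0=D3 v1=D4 (P8)
bar 6: v0=C3 v1=E3 (M3)
bar 7: v0=B2 v1=F3 (TT)
bar 8: v0=A2 v1=C3 (m3)
bar 9: v0=G2 v1=E3 (M6)
bar 10: v0=C3 v1=A3 (M6)
bar 11: v0=D3 v1=D4 (P8)
  R2 @ bar4.0: B2/G3 m6 -> C3/C4 P8 similar
  R1 @ bar5.0: C3/C4 P8 -> D3/D4 P8 similar
  R4 @ bar7.0: B2/F3 TT untreated
  R7 @ bar8.0: B3->C3 leap 11st
  R2 @ bar11.0: C3/E3 M3 -> D3/D4 P8 similar
  R7 @ bar11.0: E3->D4 leap 10st

No (6 violations)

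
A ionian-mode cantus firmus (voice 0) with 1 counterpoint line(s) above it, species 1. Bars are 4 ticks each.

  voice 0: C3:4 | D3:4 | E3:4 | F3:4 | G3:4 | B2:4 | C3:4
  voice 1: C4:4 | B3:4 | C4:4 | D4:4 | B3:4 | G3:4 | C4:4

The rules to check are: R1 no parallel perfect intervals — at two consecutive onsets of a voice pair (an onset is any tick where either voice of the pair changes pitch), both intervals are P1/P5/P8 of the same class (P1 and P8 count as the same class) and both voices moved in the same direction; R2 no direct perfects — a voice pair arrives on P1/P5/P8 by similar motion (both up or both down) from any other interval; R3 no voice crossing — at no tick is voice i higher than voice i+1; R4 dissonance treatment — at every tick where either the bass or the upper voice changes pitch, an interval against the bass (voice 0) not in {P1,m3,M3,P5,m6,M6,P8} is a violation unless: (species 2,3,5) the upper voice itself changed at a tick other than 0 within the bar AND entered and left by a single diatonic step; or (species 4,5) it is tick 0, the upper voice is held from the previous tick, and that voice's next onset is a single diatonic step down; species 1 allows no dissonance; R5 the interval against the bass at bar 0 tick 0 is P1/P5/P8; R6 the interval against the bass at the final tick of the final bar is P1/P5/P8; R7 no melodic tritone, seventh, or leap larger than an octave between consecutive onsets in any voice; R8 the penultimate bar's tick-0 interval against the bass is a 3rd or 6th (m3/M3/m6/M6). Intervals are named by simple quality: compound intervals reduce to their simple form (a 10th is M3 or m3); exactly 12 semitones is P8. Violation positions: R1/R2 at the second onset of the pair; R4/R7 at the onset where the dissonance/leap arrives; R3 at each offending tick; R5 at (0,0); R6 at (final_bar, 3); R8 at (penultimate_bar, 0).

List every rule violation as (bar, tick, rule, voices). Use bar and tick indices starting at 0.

(6, 0, R2, (0, 1))

bar 0: v0=C3 v1=C4 downbeat P8
bar 1: v0=D3 v1=B3 downbeat M6
bar 2: v0=E3 v1=C4 downbeat m6
bar 3: v0=F3 v1=D4 downbeat M6
bar 4: v0=G3 v1=B3 downbeat M3
bar 5: v0=B2 v1=G3 downbeat m6
bar 6: v0=C3 v1=C4 downbeat P8
  -> R2 @ bar 6 tick 0 v(0, 1): B2/G3 m6 -> C3/C4 P8 similar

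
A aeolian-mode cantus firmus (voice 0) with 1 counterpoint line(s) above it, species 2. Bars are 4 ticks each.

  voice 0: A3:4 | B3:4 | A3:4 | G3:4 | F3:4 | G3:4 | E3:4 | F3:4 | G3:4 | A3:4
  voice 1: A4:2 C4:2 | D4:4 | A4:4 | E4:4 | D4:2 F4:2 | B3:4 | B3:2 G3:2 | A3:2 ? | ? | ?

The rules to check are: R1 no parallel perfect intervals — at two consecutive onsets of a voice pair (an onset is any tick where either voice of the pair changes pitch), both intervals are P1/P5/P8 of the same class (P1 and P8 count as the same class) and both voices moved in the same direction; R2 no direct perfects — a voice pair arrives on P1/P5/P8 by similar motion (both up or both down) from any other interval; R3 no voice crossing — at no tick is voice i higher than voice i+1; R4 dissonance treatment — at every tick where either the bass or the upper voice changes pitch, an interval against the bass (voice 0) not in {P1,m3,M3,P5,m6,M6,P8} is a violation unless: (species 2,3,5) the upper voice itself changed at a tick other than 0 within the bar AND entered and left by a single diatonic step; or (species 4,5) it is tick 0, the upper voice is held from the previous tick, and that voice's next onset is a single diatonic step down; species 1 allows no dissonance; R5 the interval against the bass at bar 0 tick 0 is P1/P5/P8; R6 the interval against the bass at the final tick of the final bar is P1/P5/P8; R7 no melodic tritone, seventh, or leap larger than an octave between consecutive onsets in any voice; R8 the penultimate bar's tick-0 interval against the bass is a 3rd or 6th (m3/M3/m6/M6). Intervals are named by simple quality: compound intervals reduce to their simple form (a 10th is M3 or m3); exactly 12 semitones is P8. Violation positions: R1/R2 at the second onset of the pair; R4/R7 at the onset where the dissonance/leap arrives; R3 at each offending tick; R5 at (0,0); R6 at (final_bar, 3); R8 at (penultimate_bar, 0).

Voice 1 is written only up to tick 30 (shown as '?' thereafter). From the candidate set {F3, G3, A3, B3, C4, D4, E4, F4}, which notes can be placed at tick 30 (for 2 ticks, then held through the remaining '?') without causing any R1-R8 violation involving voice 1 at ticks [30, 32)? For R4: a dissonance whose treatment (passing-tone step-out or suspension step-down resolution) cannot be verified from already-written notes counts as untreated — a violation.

F3: legal
G3: violates R4
A3: legal
B3: violates R4
C4: legal
D4: legal
E4: violates R4
F4: legal

{A3, C4, D4, F3, F4}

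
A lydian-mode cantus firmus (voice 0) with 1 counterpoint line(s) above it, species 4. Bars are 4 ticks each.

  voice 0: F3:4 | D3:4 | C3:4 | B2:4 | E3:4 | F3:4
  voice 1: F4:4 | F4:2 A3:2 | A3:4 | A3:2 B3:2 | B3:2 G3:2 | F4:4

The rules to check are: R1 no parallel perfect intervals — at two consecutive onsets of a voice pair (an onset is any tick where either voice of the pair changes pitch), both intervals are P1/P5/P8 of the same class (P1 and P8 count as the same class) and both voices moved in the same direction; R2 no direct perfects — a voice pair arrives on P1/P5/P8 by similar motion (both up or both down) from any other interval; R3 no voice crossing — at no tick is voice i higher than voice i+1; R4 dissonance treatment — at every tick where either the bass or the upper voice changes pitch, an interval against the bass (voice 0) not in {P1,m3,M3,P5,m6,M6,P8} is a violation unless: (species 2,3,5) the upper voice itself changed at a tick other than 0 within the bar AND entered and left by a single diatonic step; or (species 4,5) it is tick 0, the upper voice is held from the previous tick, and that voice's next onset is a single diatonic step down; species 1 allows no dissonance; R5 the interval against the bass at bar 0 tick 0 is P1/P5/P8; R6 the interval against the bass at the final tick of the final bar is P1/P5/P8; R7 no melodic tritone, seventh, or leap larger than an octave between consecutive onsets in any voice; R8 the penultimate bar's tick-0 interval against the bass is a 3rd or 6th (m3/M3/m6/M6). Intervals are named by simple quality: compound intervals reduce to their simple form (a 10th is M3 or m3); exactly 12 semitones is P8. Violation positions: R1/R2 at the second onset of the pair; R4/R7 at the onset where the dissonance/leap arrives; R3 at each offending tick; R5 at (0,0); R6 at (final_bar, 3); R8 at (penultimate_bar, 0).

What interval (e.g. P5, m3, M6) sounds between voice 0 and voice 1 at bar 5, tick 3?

P8

voice 0=F3 voice 1=F4 -> P8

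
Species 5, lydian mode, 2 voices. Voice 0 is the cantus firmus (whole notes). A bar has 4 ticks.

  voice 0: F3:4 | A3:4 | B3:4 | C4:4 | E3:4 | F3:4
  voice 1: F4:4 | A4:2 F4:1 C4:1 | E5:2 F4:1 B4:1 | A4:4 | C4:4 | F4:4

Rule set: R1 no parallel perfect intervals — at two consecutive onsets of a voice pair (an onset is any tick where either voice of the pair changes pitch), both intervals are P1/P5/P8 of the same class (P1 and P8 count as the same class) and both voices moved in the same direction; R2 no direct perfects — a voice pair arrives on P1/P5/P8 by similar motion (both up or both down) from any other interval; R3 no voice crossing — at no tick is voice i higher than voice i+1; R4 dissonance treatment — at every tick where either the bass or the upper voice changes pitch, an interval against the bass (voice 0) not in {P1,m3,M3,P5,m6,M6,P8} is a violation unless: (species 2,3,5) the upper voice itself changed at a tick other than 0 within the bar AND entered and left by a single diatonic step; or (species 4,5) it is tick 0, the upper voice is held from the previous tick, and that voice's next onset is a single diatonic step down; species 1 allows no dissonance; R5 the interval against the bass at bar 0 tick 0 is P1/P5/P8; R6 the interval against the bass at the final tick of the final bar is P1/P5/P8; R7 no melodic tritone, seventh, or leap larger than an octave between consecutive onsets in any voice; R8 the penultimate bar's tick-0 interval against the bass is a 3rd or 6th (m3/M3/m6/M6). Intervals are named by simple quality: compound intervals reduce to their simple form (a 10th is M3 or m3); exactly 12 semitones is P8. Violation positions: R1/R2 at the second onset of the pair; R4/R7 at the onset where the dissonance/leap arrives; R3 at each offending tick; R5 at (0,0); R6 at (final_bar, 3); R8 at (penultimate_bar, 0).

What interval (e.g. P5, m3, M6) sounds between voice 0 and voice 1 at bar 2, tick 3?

voice 0=B3 voice 1=B4 -> P8

P8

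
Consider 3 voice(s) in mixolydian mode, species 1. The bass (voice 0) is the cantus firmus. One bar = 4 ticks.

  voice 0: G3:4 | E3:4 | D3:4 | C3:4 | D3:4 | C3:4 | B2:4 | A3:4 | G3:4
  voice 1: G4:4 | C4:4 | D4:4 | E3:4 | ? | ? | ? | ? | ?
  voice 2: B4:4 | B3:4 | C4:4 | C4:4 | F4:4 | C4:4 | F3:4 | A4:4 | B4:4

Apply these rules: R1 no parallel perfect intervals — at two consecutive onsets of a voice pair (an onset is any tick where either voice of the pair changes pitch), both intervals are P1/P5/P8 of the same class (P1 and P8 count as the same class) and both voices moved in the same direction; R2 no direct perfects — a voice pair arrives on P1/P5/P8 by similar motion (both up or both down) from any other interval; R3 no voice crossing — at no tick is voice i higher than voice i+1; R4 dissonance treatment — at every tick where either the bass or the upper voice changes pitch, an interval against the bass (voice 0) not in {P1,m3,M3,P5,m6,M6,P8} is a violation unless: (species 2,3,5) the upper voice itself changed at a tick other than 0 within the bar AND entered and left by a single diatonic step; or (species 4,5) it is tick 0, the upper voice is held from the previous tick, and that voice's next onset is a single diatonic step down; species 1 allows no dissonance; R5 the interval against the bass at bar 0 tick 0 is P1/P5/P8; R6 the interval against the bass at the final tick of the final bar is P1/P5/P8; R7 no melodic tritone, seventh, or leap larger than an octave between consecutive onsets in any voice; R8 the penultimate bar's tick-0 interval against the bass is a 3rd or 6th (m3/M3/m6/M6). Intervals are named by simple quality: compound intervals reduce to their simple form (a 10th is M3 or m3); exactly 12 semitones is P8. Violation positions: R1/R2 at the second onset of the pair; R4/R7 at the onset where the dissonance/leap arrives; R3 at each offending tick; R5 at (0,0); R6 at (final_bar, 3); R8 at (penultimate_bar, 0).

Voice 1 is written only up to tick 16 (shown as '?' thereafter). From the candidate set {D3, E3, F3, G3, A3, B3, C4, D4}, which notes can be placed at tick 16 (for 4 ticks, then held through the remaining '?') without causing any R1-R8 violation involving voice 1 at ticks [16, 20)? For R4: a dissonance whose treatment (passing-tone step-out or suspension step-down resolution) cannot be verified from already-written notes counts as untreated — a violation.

D3: legal
E3: violates R4
F3: violates R2
G3: violates R4
A3: violates R2
B3: legal
C4: violates R4
D4: violates R2,R7

{B3, D3}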